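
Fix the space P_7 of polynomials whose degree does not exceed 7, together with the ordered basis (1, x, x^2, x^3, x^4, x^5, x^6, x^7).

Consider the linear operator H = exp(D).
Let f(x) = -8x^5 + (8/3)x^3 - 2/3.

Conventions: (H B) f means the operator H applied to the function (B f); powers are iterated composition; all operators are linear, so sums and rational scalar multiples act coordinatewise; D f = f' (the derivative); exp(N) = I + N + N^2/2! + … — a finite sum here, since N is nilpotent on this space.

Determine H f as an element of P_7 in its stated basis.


order-1 term: -40x^4 + 8x^2
order-2 term: -80x^3 + 8x
order-3 term: -80x^2 + 8/3
order-4 term: -40x
order-5 term: -8
the series for exp(D) f terminates at order 5
exp(D) f = -8x^5 - 40x^4 - (232/3)x^3 - 72x^2 - 32x - 6

g(x) = -8x^5 - 40x^4 - (232/3)x^3 - 72x^2 - 32x - 6


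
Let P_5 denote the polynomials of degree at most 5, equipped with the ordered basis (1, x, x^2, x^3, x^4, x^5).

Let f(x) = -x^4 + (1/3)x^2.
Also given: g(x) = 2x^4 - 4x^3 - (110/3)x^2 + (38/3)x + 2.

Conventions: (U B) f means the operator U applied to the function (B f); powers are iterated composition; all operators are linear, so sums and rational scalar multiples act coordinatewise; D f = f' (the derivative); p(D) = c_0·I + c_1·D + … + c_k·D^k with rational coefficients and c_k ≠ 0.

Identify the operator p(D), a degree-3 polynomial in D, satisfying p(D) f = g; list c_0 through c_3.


p(D) = -2·I + D + 3·D^2 − (1/2)·D^3, i.e. c_0 = -2, c_1 = 1, c_2 = 3, c_3 = -1/2

D^0 f = -x^4 + (1/3)x^2
D^1 f = -4x^3 + (2/3)x
D^2 f = -12x^2 + 2/3
D^3 f = -24x
matching coefficients of g against c_0 f + c_1 Df + … from the top degree down determines the c_i
solution: c_0 = -2, c_1 = 1, c_2 = 3, c_3 = -1/2


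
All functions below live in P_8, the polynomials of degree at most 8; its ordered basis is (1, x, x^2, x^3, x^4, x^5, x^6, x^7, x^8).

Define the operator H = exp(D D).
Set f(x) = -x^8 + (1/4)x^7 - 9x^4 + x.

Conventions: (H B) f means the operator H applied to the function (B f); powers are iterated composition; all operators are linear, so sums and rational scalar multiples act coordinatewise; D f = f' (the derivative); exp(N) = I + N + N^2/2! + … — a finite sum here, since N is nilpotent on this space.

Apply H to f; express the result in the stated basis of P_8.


order-1 term: -56x^6 + (21/2)x^5 - 108x^2
order-2 term: -840x^4 + 105x^3 - 108
order-3 term: -3360x^2 + 210x
order-4 term: -1680
the series for exp(D D) f terminates at order 4
exp(D D) f = -x^8 + (1/4)x^7 - 56x^6 + (21/2)x^5 - 849x^4 + 105x^3 - 3468x^2 + 211x - 1788

the image equals g(x) = -x^8 + (1/4)x^7 - 56x^6 + (21/2)x^5 - 849x^4 + 105x^3 - 3468x^2 + 211x - 1788


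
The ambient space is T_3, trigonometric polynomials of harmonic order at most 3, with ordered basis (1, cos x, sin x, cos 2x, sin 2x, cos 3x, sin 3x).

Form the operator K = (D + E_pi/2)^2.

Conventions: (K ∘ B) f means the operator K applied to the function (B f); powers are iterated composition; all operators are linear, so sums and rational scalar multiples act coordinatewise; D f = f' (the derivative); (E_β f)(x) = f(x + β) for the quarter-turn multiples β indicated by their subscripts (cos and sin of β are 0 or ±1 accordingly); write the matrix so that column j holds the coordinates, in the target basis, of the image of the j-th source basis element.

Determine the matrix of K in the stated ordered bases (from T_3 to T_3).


the matrix is [[1, 0, 0, 0, 0, 0, 0]; [0, -4, 0, 0, 0, 0, 0]; [0, 0, -4, 0, 0, 0, 0]; [0, 0, 0, -3, -4, 0, 0]; [0, 0, 0, 4, -3, 0, 0]; [0, 0, 0, 0, 0, -4, 0]; [0, 0, 0, 0, 0, 0, -4]] (rows listed top to bottom)

image of 1: 1
image of cos x: -4cos x
image of sin x: -4sin x
image of cos 2x: -3cos 2x + 4sin 2x
image of sin 2x: -4cos 2x - 3sin 2x
image of cos 3x: -4cos 3x
image of sin 3x: -4sin 3x
each image's coordinates form column j of the matrix


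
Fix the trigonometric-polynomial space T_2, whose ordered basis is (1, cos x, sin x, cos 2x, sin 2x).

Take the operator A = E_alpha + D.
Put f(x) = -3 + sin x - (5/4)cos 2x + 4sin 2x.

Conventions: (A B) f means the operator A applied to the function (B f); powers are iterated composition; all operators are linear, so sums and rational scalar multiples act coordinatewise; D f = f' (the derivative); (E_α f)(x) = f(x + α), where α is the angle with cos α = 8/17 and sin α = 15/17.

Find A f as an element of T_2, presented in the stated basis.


the image equals g(x) = -3 + (32/17)cos x + (8/17)sin x + (13893/1156)cos 2x + (757/578)sin 2x

E_alpha f = -3 + (15/17)cos x + (8/17)sin x + (4645/1156)cos 2x - (344/289)sin 2x
D f = cos x + 8cos 2x + (5/2)sin 2x
(E_alpha + D) f = -3 + (32/17)cos x + (8/17)sin x + (13893/1156)cos 2x + (757/578)sin 2x


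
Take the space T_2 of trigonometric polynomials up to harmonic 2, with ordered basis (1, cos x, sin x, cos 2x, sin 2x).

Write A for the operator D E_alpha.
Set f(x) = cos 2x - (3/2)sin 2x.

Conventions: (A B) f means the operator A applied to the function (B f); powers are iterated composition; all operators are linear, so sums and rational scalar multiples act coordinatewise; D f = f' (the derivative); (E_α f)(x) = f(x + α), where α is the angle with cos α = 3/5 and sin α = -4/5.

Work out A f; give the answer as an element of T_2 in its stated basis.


E_alpha f = (29/25)cos 2x + (69/50)sin 2x
D E_alpha f = (69/25)cos 2x - (58/25)sin 2x

the result is g(x) = (69/25)cos 2x - (58/25)sin 2x


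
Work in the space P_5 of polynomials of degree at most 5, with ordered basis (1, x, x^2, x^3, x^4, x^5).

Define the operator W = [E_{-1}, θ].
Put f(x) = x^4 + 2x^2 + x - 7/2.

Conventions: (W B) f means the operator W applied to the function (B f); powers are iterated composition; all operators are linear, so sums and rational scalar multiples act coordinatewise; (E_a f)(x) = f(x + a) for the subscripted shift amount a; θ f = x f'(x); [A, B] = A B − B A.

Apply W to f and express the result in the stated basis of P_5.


the image equals g(x) = -4x^3 + 12x^2 - 16x + 7

θ f = 4x^4 + 4x^2 + x
E_{-1} θ f = 4x^4 - 16x^3 + 28x^2 - 23x + 7
E_{-1} f = x^4 - 4x^3 + 8x^2 - 7x - 3/2
θ E_{-1} f = 4x^4 - 12x^3 + 16x^2 - 7x
[E_{-1}, θ] f = -4x^3 + 12x^2 - 16x + 7


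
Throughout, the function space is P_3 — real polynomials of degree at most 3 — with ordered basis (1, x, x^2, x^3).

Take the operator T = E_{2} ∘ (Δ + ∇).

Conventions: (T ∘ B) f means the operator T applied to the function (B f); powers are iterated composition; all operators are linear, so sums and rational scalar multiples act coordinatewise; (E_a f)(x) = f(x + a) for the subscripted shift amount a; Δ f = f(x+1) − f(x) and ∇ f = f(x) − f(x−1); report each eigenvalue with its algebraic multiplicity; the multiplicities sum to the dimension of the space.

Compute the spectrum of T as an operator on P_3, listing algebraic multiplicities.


image of 1: 0
image of x: 2
image of x^2: 4x + 8
image of x^3: 6x^2 + 24x + 26
the matrix is upper triangular; its diagonal is (0, 0, 0, 0)
for a triangular matrix the eigenvalues are the diagonal entries, with algebraic multiplicity their repetition count

λ = 0 (multiplicity 4)


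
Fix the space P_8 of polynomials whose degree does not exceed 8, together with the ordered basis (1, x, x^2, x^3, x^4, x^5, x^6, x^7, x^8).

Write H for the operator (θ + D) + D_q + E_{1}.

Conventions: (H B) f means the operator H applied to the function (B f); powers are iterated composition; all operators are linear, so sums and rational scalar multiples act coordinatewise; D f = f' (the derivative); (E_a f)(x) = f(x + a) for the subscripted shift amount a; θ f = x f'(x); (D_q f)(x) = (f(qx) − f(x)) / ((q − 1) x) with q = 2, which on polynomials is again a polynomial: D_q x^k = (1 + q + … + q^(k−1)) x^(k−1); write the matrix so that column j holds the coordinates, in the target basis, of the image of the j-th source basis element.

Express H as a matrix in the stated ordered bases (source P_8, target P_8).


the matrix is [[1, 3, 1, 1, 1, 1, 1, 1, 1]; [0, 2, 7, 3, 4, 5, 6, 7, 8]; [0, 0, 3, 13, 6, 10, 15, 21, 28]; [0, 0, 0, 4, 23, 10, 20, 35, 56]; [0, 0, 0, 0, 5, 41, 15, 35, 70]; [0, 0, 0, 0, 0, 6, 75, 21, 56]; [0, 0, 0, 0, 0, 0, 7, 141, 28]; [0, 0, 0, 0, 0, 0, 0, 8, 271]; [0, 0, 0, 0, 0, 0, 0, 0, 9]] (rows listed top to bottom)

image of 1: 1
image of x: 2x + 3
image of x^2: 3x^2 + 7x + 1
image of x^3: 4x^3 + 13x^2 + 3x + 1
image of x^4: 5x^4 + 23x^3 + 6x^2 + 4x + 1
image of x^5: 6x^5 + 41x^4 + 10x^3 + 10x^2 + 5x + 1
image of x^6: 7x^6 + 75x^5 + 15x^4 + 20x^3 + 15x^2 + 6x + 1
image of x^7: 8x^7 + 141x^6 + 21x^5 + 35x^4 + 35x^3 + 21x^2 + 7x + 1
image of x^8: 9x^8 + 271x^7 + 28x^6 + 56x^5 + 70x^4 + 56x^3 + 28x^2 + 8x + 1
each image's coordinates form column j of the matrix


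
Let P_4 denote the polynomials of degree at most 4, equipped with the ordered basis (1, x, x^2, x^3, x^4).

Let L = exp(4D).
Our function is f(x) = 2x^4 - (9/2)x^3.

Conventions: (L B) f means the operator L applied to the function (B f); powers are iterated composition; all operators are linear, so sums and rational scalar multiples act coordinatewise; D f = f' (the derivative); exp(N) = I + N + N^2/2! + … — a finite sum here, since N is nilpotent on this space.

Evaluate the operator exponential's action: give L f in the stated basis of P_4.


the image equals g(x) = 2x^4 + (55/2)x^3 + 138x^2 + 296x + 224

order-1 term: 32x^3 - 54x^2
order-2 term: 192x^2 - 216x
order-3 term: 512x - 288
order-4 term: 512
the series for exp(4D) f terminates at order 4
exp(4D) f = 2x^4 + (55/2)x^3 + 138x^2 + 296x + 224


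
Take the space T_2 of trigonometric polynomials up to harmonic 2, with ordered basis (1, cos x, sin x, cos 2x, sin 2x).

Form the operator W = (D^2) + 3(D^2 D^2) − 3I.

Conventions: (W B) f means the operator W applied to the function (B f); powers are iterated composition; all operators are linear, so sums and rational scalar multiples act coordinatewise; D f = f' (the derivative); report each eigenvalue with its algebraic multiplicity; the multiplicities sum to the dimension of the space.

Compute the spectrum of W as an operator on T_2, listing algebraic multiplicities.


image of 1: -3
image of cos x: -cos x
image of sin x: -sin x
image of cos 2x: 41cos 2x
image of sin 2x: 41sin 2x
the matrix is diagonal; its diagonal is (-3, -1, -1, 41, 41)
for a triangular matrix the eigenvalues are the diagonal entries, with algebraic multiplicity their repetition count

λ = -3 (multiplicity 1), λ = -1 (multiplicity 2), λ = 41 (multiplicity 2)


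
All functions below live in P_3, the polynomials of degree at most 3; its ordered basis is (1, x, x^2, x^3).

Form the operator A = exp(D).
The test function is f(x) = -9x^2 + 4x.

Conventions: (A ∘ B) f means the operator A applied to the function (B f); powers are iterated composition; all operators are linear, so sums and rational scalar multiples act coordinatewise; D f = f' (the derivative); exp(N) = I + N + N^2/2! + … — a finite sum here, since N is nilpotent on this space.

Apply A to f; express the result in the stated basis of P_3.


g(x) = -9x^2 - 14x - 5

order-1 term: -18x + 4
order-2 term: -9
the series for exp(D) f terminates at order 2
exp(D) f = -9x^2 - 14x - 5


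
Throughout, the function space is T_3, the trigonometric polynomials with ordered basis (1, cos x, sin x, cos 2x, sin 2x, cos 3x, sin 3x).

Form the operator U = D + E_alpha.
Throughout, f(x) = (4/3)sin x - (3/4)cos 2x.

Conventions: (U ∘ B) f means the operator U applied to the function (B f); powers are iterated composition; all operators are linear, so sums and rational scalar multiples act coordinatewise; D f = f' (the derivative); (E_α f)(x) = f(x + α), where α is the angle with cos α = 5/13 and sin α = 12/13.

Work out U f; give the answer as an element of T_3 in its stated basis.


D f = (4/3)cos x + (3/2)sin 2x
E_alpha f = (16/13)cos x + (20/39)sin x + (357/676)cos 2x + (90/169)sin 2x
(D + E_alpha) f = (100/39)cos x + (20/39)sin x + (357/676)cos 2x + (687/338)sin 2x

the result is g(x) = (100/39)cos x + (20/39)sin x + (357/676)cos 2x + (687/338)sin 2x


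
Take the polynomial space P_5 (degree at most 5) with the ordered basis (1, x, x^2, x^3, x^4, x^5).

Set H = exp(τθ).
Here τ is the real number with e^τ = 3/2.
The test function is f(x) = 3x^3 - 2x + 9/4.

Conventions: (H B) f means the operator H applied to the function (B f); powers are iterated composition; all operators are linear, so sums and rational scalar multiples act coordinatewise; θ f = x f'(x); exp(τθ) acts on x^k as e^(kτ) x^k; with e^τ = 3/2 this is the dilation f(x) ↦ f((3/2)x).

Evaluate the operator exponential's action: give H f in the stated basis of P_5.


exp(τθ) x^k = e^(kτ) x^k; with e^τ = 3/2 this sends x^k to (3/2)^k x^k
x ↦ 3/2 x
x^3 ↦ 27/8 x^3
applying this coordinatewise to f: exp(τθ) f = (81/8)x^3 - 3x + 9/4

the image equals g(x) = (81/8)x^3 - 3x + 9/4


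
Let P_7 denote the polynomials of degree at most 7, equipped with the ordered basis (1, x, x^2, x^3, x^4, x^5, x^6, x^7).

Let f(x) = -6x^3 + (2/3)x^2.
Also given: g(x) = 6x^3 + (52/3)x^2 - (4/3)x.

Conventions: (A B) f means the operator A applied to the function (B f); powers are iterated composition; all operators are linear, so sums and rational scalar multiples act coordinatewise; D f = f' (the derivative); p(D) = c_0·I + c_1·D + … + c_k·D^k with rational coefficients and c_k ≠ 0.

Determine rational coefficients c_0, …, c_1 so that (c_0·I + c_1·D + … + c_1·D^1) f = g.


D^0 f = -6x^3 + (2/3)x^2
D^1 f = -18x^2 + (4/3)x
matching coefficients of g against c_0 f + c_1 Df + … from the top degree down determines the c_i
solution: c_0 = -1, c_1 = -1

p(D) = -I − D, i.e. c_0 = -1, c_1 = -1


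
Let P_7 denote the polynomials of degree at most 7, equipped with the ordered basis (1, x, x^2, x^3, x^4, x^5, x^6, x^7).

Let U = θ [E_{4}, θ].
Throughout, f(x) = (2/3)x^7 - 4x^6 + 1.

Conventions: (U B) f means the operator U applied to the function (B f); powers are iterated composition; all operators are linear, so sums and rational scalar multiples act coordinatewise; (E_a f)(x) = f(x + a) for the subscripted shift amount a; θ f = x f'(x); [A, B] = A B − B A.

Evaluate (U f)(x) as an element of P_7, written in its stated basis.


the result is g(x) = 112x^6 + 1760x^5 + 10240x^4 + 25600x^3 + 20480x^2 - 8192x

θ f = (14/3)x^7 - 24x^6
E_{4} θ f = (14/3)x^7 + (320/3)x^6 + 992x^5 + (14080/3)x^4 + (33280/3)x^3 + 8192x^2 - (40960/3)x - 65536/3
E_{4} f = (2/3)x^7 + (44/3)x^6 + 128x^5 + (1600/3)x^4 + (2560/3)x^3 - 1024x^2 - (16384/3)x - 16381/3
θ E_{4} f = (14/3)x^7 + 88x^6 + 640x^5 + (6400/3)x^4 + 2560x^3 - 2048x^2 - (16384/3)x
[E_{4}, θ] f = (56/3)x^6 + 352x^5 + 2560x^4 + (25600/3)x^3 + 10240x^2 - 8192x - 65536/3
θ [E_{4}, θ] f = 112x^6 + 1760x^5 + 10240x^4 + 25600x^3 + 20480x^2 - 8192x


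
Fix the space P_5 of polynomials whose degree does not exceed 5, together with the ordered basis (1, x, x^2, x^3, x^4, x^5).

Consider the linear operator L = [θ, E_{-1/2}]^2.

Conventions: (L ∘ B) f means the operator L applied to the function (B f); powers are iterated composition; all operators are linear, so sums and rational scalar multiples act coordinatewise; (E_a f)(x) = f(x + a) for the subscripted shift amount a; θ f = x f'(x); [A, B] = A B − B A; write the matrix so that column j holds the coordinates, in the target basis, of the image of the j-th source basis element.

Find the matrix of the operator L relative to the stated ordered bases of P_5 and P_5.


image of 1: 0
image of x: 0
image of x^2: 1/2
image of x^3: (3/2)x - 3/2
image of x^4: 3x^2 - 6x + 3
image of x^5: 5x^3 - 15x^2 + 15x - 5
each image's coordinates form column j of the matrix

the matrix is [[0, 0, 1/2, -3/2, 3, -5]; [0, 0, 0, 3/2, -6, 15]; [0, 0, 0, 0, 3, -15]; [0, 0, 0, 0, 0, 5]; [0, 0, 0, 0, 0, 0]; [0, 0, 0, 0, 0, 0]] (rows listed top to bottom)


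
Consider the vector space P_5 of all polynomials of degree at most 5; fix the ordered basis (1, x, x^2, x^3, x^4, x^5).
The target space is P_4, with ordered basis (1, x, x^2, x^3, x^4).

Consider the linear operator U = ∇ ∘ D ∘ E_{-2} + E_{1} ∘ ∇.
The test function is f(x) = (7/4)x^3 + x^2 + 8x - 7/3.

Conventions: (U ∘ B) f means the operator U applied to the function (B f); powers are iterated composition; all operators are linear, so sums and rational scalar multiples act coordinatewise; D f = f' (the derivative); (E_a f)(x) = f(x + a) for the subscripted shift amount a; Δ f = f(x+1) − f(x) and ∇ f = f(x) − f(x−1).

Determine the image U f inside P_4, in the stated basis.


E_{-2} f = (7/4)x^3 - (19/2)x^2 + 25x - 85/3
D E_{-2} f = (21/4)x^2 - 19x + 25
∇ D E_{-2} f = (21/2)x - 97/4
∇ f = (21/4)x^2 - (13/4)x + 35/4
E_{1} ∇ f = (21/4)x^2 + (29/4)x + 43/4
(∇ ∘ D ∘ E_{-2} + E_{1} ∘ ∇) f = (21/4)x^2 + (71/4)x - 27/2

g(x) = (21/4)x^2 + (71/4)x - 27/2


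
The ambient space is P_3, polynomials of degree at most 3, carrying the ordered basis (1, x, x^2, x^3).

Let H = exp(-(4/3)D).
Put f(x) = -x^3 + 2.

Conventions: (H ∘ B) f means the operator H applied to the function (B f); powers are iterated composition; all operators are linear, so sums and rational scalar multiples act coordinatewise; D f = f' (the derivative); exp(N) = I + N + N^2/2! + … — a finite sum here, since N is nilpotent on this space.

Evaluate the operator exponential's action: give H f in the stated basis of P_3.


order-1 term: 4x^2
order-2 term: -(16/3)x
order-3 term: 64/27
the series for exp(-(4/3)D) f terminates at order 3
exp(-(4/3)D) f = -x^3 + 4x^2 - (16/3)x + 118/27

the image equals g(x) = -x^3 + 4x^2 - (16/3)x + 118/27


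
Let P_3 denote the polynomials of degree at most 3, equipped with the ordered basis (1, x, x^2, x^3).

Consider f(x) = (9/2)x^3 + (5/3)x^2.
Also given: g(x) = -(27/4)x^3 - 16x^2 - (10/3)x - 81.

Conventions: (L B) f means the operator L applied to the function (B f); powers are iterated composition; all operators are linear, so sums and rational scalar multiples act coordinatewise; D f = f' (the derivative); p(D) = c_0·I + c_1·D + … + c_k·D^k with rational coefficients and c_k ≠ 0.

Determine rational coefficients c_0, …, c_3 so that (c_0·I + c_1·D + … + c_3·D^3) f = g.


D^0 f = (9/2)x^3 + (5/3)x^2
D^1 f = (27/2)x^2 + (10/3)x
D^2 f = 27x + 10/3
D^3 f = 27
matching coefficients of g against c_0 f + c_1 Df + … from the top degree down determines the c_i
solution: c_0 = -3/2, c_1 = -1, c_2 = 0, c_3 = -3

c_0 = -3/2, c_1 = -1, c_2 = 0, c_3 = -3


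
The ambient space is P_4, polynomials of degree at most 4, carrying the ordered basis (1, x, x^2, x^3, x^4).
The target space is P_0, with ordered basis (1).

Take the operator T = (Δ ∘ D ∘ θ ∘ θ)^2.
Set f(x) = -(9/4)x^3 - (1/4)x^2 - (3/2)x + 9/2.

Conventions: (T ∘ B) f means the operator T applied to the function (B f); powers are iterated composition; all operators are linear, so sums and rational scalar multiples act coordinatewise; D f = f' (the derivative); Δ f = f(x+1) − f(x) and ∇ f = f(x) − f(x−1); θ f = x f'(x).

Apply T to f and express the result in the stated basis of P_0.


the image equals g(x) = 0

θ f = -(27/4)x^3 - (1/2)x^2 - (3/2)x
θ θ f = -(81/4)x^3 - x^2 - (3/2)x
D θ θ f = -(243/4)x^2 - 2x - 3/2
Δ D θ θ f = -(243/2)x - 251/4
θ (Δ ∘ D ∘ θ ∘ θ) f = -(243/2)x
θ θ (Δ ∘ D ∘ θ ∘ θ) f = -(243/2)x
D θ θ (Δ ∘ D ∘ θ ∘ θ) f = -243/2
Δ D θ θ (Δ ∘ D ∘ θ ∘ θ) f = 0


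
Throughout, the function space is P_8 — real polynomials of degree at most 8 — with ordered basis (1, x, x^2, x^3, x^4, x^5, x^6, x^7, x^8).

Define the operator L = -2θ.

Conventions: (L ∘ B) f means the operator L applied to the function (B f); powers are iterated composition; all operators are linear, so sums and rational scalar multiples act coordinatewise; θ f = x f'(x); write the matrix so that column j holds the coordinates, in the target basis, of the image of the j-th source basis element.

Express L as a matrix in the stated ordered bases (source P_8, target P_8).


image of 1: 0
image of x: -2x
image of x^2: -4x^2
image of x^3: -6x^3
image of x^4: -8x^4
image of x^5: -10x^5
image of x^6: -12x^6
image of x^7: -14x^7
image of x^8: -16x^8
each image's coordinates form column j of the matrix

the matrix is [[0, 0, 0, 0, 0, 0, 0, 0, 0]; [0, -2, 0, 0, 0, 0, 0, 0, 0]; [0, 0, -4, 0, 0, 0, 0, 0, 0]; [0, 0, 0, -6, 0, 0, 0, 0, 0]; [0, 0, 0, 0, -8, 0, 0, 0, 0]; [0, 0, 0, 0, 0, -10, 0, 0, 0]; [0, 0, 0, 0, 0, 0, -12, 0, 0]; [0, 0, 0, 0, 0, 0, 0, -14, 0]; [0, 0, 0, 0, 0, 0, 0, 0, -16]] (rows listed top to bottom)


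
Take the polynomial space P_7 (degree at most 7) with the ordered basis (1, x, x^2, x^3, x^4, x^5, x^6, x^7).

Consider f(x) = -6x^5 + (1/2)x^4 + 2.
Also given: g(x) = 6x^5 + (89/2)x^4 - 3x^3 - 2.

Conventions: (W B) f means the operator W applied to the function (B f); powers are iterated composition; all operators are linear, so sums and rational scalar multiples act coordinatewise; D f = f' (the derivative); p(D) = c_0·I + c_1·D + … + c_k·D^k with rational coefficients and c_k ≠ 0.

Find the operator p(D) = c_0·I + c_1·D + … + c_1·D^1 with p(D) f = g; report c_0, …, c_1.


D^0 f = -6x^5 + (1/2)x^4 + 2
D^1 f = -30x^4 + 2x^3
matching coefficients of g against c_0 f + c_1 Df + … from the top degree down determines the c_i
solution: c_0 = -1, c_1 = -3/2

p(D) = -I − (3/2)·D, i.e. c_0 = -1, c_1 = -3/2


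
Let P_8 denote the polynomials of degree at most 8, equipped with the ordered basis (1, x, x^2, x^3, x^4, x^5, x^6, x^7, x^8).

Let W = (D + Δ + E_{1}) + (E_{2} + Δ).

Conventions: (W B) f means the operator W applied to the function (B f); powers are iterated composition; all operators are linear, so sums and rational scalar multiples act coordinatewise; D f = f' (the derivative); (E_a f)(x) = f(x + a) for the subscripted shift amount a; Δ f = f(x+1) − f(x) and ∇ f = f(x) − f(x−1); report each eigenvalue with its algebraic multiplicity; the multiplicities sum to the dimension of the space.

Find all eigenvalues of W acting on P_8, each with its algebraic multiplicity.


image of 1: 2
image of x: 2x + 6
image of x^2: 2x^2 + 12x + 7
image of x^3: 2x^3 + 18x^2 + 21x + 11
image of x^4: 2x^4 + 24x^3 + 42x^2 + 44x + 19
image of x^5: 2x^5 + 30x^4 + 70x^3 + 110x^2 + 95x + 35
image of x^6: 2x^6 + 36x^5 + 105x^4 + 220x^3 + 285x^2 + 210x + 67
image of x^7: 2x^7 + 42x^6 + 147x^5 + 385x^4 + 665x^3 + 735x^2 + 469x + 131
image of x^8: 2x^8 + 48x^7 + 196x^6 + 616x^5 + 1330x^4 + 1960x^3 + 1876x^2 + 1048x + 259
the matrix is upper triangular; its diagonal is (2, 2, 2, 2, 2, 2, 2, 2, 2)
for a triangular matrix the eigenvalues are the diagonal entries, with algebraic multiplicity their repetition count

λ = 2 (multiplicity 9)


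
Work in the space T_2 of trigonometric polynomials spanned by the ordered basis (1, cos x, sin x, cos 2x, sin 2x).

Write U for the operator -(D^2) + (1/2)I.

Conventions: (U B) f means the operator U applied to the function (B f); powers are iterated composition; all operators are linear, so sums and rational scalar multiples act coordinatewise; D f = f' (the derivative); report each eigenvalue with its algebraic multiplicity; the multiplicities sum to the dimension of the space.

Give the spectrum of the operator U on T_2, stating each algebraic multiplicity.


image of 1: 1/2
image of cos x: (3/2)cos x
image of sin x: (3/2)sin x
image of cos 2x: (9/2)cos 2x
image of sin 2x: (9/2)sin 2x
the matrix is diagonal; its diagonal is (1/2, 3/2, 3/2, 9/2, 9/2)
for a triangular matrix the eigenvalues are the diagonal entries, with algebraic multiplicity their repetition count

λ = 1/2 (multiplicity 1), λ = 3/2 (multiplicity 2), λ = 9/2 (multiplicity 2)


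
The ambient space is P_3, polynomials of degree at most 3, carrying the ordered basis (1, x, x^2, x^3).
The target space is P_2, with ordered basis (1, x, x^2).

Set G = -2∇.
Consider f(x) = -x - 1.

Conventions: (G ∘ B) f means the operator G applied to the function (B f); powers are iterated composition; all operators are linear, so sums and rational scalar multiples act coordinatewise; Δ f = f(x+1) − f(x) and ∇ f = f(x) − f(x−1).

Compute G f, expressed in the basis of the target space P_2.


∇ f = -1
(-2∇) f = 2

the result is g(x) = 2


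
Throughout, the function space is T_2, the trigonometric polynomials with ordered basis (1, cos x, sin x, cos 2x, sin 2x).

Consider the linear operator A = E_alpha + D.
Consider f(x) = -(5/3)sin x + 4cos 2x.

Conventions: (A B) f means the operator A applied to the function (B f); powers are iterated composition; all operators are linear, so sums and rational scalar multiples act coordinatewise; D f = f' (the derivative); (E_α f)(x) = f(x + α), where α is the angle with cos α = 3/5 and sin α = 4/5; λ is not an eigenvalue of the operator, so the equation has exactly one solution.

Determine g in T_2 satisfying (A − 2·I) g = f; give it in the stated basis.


g(x) = (15/26)cos x + (35/78)sin x - (228/349)cos 2x + (296/349)sin 2x

write g with unknown coordinates in the stated basis and equate coefficients in (A − 2·I) g = f
solving from the highest basis element down gives g = (15/26)cos x + (35/78)sin x - (228/349)cos 2x + (296/349)sin 2x
check: A g = (15/13)cos x - (10/13)sin x + (940/349)cos 2x + (592/349)sin 2x
so A g − 2·g = -(5/3)sin x + 4cos 2x = f ✓


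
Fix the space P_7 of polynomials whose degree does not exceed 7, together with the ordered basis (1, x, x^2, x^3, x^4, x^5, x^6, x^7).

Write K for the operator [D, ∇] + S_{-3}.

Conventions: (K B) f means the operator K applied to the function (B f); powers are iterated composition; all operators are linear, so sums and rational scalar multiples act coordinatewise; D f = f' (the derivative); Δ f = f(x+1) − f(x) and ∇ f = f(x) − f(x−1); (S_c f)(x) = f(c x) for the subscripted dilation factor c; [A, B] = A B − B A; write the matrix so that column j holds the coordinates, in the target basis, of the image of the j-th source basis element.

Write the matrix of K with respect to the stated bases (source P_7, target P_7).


image of 1: 1
image of x: -3x
image of x^2: 9x^2
image of x^3: -27x^3
image of x^4: 81x^4
image of x^5: -243x^5
image of x^6: 729x^6
image of x^7: -2187x^7
each image's coordinates form column j of the matrix

the matrix is [[1, 0, 0, 0, 0, 0, 0, 0]; [0, -3, 0, 0, 0, 0, 0, 0]; [0, 0, 9, 0, 0, 0, 0, 0]; [0, 0, 0, -27, 0, 0, 0, 0]; [0, 0, 0, 0, 81, 0, 0, 0]; [0, 0, 0, 0, 0, -243, 0, 0]; [0, 0, 0, 0, 0, 0, 729, 0]; [0, 0, 0, 0, 0, 0, 0, -2187]] (rows listed top to bottom)


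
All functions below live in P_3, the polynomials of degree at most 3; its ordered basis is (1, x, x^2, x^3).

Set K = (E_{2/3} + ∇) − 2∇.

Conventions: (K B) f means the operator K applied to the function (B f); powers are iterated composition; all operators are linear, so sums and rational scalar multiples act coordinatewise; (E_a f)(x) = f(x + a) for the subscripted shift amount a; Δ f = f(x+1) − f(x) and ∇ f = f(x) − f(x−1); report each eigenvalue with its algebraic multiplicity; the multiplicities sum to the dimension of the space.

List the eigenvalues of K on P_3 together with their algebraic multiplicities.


image of 1: 1
image of x: x - 1/3
image of x^2: x^2 - (2/3)x + 13/9
image of x^3: x^3 - x^2 + (13/3)x - 19/27
the matrix is upper triangular; its diagonal is (1, 1, 1, 1)
for a triangular matrix the eigenvalues are the diagonal entries, with algebraic multiplicity their repetition count

λ = 1 (multiplicity 4)


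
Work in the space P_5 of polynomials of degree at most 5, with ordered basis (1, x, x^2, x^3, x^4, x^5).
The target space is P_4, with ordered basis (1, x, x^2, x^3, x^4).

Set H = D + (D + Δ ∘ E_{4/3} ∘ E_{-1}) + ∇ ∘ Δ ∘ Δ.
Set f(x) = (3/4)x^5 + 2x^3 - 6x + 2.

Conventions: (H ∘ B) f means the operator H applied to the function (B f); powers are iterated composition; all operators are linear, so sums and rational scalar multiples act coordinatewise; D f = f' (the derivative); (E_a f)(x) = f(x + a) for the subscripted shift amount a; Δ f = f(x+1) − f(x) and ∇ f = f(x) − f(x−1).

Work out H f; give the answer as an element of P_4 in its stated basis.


g(x) = (45/4)x^4 + (25/2)x^3 + (161/2)x^2 + (2405/36)x + 2627/108

D f = (15/4)x^4 + 6x^2 - 6
D f = (15/4)x^4 + 6x^2 - 6
E_{-1} f = (3/4)x^5 - (15/4)x^4 + (19/2)x^3 - (27/2)x^2 + (15/4)x + 21/4
E_{4/3} E_{-1} f = (3/4)x^5 + (5/4)x^4 + (17/6)x^3 + (41/18)x^2 - (571/108)x + 25/324
Δ E_{4/3} E_{-1} f = (15/4)x^4 + (25/2)x^3 + (47/2)x^2 + (785/36)x + 197/108
(D + Δ ∘ E_{4/3} ∘ E_{-1}) f = (15/2)x^4 + (25/2)x^3 + (59/2)x^2 + (785/36)x - 451/108
Δ f = (15/4)x^4 + (15/2)x^3 + (27/2)x^2 + (39/4)x - 13/4
Δ Δ f = 15x^3 + 45x^2 + (129/2)x + 69/2
∇ Δ Δ f = 45x^2 + 45x + 69/2
(D + (D + Δ ∘ E_{4/3} ∘ E_{-1}) + ∇ ∘ Δ ∘ Δ) f = (45/4)x^4 + (25/2)x^3 + (161/2)x^2 + (2405/36)x + 2627/108


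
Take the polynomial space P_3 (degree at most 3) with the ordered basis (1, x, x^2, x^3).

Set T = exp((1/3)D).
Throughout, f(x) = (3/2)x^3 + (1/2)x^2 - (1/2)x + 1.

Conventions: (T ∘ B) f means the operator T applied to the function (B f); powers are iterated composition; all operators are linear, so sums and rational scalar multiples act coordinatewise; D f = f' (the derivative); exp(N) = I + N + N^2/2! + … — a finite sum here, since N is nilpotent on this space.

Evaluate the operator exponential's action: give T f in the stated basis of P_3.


order-1 term: (3/2)x^2 + (1/3)x - 1/6
order-2 term: (1/2)x + 1/18
order-3 term: 1/18
the series for exp((1/3)D) f terminates at order 3
exp((1/3)D) f = (3/2)x^3 + 2x^2 + (1/3)x + 17/18

the result is g(x) = (3/2)x^3 + 2x^2 + (1/3)x + 17/18


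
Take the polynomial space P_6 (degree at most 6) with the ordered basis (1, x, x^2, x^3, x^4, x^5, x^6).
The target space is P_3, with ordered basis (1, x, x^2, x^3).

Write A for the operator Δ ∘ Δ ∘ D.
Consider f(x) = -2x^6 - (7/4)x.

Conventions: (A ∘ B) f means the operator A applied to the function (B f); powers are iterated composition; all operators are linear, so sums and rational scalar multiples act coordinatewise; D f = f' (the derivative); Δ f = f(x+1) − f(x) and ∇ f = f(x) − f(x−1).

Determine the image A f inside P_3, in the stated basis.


D f = -12x^5 - 7/4
Δ D f = -60x^4 - 120x^3 - 120x^2 - 60x - 12
Δ Δ D f = -240x^3 - 720x^2 - 840x - 360

the image equals g(x) = -240x^3 - 720x^2 - 840x - 360


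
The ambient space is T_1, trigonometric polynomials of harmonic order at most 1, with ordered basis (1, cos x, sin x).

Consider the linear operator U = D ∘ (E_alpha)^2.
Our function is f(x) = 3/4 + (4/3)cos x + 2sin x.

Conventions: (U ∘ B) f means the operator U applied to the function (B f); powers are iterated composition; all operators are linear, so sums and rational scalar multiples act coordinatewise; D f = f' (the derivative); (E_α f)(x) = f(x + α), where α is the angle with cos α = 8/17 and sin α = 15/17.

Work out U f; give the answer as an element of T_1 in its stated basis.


E_alpha f = 3/4 + (122/51)cos x - (4/17)sin x
E_alpha E_alpha f = 3/4 + (796/867)cos x - (642/289)sin x
D (E_alpha)^2 f = -(642/289)cos x - (796/867)sin x

the image equals g(x) = -(642/289)cos x - (796/867)sin x


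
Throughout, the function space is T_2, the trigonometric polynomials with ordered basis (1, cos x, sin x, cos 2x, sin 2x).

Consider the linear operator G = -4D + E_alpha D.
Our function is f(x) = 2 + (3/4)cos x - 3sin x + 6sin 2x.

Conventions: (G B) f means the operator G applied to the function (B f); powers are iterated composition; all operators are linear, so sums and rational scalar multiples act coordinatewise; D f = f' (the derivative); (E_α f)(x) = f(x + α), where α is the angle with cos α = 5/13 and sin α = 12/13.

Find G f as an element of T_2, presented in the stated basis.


the image equals g(x) = (132/13)cos x + (285/52)sin x - (9540/169)cos 2x - (1440/169)sin 2x

D f = -3cos x - (3/4)sin x + 12cos 2x
(-4D) f = 12cos x + 3sin x - 48cos 2x
D f = -3cos x - (3/4)sin x + 12cos 2x
E_alpha D f = -(24/13)cos x + (129/52)sin x - (1428/169)cos 2x - (1440/169)sin 2x
(-4D + E_alpha D) f = (132/13)cos x + (285/52)sin x - (9540/169)cos 2x - (1440/169)sin 2x


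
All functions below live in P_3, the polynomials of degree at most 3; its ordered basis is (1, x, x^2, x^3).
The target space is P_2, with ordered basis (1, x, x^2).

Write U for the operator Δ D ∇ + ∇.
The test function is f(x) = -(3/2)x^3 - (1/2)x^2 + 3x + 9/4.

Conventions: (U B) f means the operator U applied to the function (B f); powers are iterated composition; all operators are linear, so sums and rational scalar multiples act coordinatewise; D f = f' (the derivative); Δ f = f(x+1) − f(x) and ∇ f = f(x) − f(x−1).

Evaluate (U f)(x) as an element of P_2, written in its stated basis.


the result is g(x) = -(9/2)x^2 + (7/2)x - 7

∇ f = -(9/2)x^2 + (7/2)x + 2
D ∇ f = -9x + 7/2
Δ D ∇ f = -9
∇ f = -(9/2)x^2 + (7/2)x + 2
(Δ D ∇ + ∇) f = -(9/2)x^2 + (7/2)x - 7


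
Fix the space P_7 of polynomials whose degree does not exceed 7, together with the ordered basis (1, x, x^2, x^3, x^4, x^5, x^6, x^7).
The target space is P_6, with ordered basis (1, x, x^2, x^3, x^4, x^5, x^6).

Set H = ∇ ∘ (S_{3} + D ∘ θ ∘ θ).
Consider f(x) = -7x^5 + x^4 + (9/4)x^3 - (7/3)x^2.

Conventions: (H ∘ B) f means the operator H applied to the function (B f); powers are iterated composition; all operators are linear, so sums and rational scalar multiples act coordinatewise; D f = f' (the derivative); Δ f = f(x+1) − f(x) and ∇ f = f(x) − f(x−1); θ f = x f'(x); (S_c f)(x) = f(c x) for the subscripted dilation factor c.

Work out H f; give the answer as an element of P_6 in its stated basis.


S_{3} f = -1701x^5 + 81x^4 + (243/4)x^3 - 21x^2
θ f = -35x^5 + 4x^4 + (27/4)x^3 - (14/3)x^2
θ θ f = -175x^5 + 16x^4 + (81/4)x^3 - (28/3)x^2
D θ θ f = -875x^4 + 64x^3 + (243/4)x^2 - (56/3)x
(S_{3} + D ∘ θ ∘ θ) f = -1701x^5 - 794x^4 + (499/4)x^3 + (159/4)x^2 - (56/3)x
∇ (S_{3} + D ∘ θ ∘ θ) f = -8505x^4 + 13834x^3 - (47487/4)x^2 + (20137/4)x - 2522/3

the image equals g(x) = -8505x^4 + 13834x^3 - (47487/4)x^2 + (20137/4)x - 2522/3


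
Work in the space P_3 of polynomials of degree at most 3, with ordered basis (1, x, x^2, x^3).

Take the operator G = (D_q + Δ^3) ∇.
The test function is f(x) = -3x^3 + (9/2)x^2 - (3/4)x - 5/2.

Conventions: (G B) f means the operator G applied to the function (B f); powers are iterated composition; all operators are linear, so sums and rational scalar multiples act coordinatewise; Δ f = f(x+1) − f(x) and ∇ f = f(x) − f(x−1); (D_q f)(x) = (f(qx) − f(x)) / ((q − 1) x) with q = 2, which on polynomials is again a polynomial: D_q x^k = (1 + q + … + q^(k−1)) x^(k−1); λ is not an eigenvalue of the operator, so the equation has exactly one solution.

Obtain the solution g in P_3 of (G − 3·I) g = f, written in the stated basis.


write g with unknown coordinates in the stated basis and equate coefficients in (G − 3·I) g = f
solving from the highest basis element down gives g = x^3 - (3/2)x^2 + (13/4)x - 7/6
check: G g = 9x - 6
so G g − 3·g = -3x^3 + (9/2)x^2 - (3/4)x - 5/2 = f ✓

g(x) = x^3 - (3/2)x^2 + (13/4)x - 7/6


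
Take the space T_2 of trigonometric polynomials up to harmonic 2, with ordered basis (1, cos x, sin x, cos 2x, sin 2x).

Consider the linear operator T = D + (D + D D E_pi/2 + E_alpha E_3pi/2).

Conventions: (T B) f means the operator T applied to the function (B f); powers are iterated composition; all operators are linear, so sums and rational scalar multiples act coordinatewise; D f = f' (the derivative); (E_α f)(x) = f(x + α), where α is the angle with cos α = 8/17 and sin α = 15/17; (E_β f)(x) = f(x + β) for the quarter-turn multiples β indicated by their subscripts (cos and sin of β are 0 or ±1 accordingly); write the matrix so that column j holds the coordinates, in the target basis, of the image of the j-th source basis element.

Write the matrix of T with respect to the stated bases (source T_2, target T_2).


the matrix is [[1, 0, 0, 0, 0]; [0, 15/17, 9/17, 0, 0]; [0, -9/17, 15/17, 0, 0]; [0, 0, 0, 1317/289, 916/289]; [0, 0, 0, -916/289, 1317/289]] (rows listed top to bottom)

image of 1: 1
image of cos x: (15/17)cos x - (9/17)sin x
image of sin x: (9/17)cos x + (15/17)sin x
image of cos 2x: (1317/289)cos 2x - (916/289)sin 2x
image of sin 2x: (916/289)cos 2x + (1317/289)sin 2x
each image's coordinates form column j of the matrix


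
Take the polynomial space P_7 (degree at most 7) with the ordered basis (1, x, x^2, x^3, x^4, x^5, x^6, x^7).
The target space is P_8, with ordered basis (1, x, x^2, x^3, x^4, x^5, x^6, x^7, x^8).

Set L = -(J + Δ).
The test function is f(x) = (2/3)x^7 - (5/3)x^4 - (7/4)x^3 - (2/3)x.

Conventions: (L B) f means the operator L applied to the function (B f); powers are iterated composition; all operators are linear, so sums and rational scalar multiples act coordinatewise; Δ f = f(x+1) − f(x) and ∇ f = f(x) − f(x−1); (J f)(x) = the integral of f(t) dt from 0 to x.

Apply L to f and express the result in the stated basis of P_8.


the image equals g(x) = -(1/12)x^8 - (14/3)x^6 - (41/3)x^5 - (1099/48)x^4 - (50/3)x^3 + (19/12)x^2 + (29/4)x + 41/12

J f = (1/12)x^8 - (1/3)x^5 - (7/16)x^4 - (1/3)x^2
Δ f = (14/3)x^6 + 14x^5 + (70/3)x^4 + (50/3)x^3 - (5/4)x^2 - (29/4)x - 41/12
(J + Δ) f = (1/12)x^8 + (14/3)x^6 + (41/3)x^5 + (1099/48)x^4 + (50/3)x^3 - (19/12)x^2 - (29/4)x - 41/12
(-(J + Δ)) f = -(1/12)x^8 - (14/3)x^6 - (41/3)x^5 - (1099/48)x^4 - (50/3)x^3 + (19/12)x^2 + (29/4)x + 41/12


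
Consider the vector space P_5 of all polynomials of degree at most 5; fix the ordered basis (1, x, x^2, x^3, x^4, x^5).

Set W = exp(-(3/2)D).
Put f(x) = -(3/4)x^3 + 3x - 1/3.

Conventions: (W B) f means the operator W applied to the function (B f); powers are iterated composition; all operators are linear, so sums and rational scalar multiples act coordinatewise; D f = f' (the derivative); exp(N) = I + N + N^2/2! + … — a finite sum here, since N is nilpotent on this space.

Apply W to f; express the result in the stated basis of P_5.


the image equals g(x) = -(3/4)x^3 + (27/8)x^2 - (33/16)x - 221/96

order-1 term: (27/8)x^2 - 9/2
order-2 term: -(81/16)x
order-3 term: 81/32
the series for exp(-(3/2)D) f terminates at order 3
exp(-(3/2)D) f = -(3/4)x^3 + (27/8)x^2 - (33/16)x - 221/96


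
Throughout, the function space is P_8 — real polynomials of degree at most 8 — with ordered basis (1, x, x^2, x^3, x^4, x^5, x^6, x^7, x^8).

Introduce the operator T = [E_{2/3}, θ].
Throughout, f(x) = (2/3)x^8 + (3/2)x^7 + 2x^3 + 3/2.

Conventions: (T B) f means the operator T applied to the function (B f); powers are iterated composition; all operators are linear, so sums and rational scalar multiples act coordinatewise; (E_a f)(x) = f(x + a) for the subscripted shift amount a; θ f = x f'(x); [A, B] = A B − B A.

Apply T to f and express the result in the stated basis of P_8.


the image equals g(x) = (32/9)x^7 + (637/27)x^6 + (1652/27)x^5 + (20300/243)x^4 + (48160/729)x^3 + (25204/729)x^2 + (85616/6561)x + 51184/19683

θ f = (16/3)x^8 + (21/2)x^7 + 6x^3
E_{2/3} θ f = (16/3)x^8 + (701/18)x^7 + (3115/27)x^6 + (15106/81)x^5 + (44380/243)x^4 + (85966/729)x^3 + (118420/2187)x^2 + (111208/6561)x + 51184/19683
E_{2/3} f = (2/3)x^8 + (91/18)x^7 + (413/27)x^6 + (2030/81)x^5 + (6020/243)x^4 + (12602/729)x^3 + (21404/2187)x^2 + (25592/6561)x + 86857/39366
θ E_{2/3} f = (16/3)x^8 + (637/18)x^7 + (826/9)x^6 + (10150/81)x^5 + (24080/243)x^4 + (12602/243)x^3 + (42808/2187)x^2 + (25592/6561)x
[E_{2/3}, θ] f = (32/9)x^7 + (637/27)x^6 + (1652/27)x^5 + (20300/243)x^4 + (48160/729)x^3 + (25204/729)x^2 + (85616/6561)x + 51184/19683


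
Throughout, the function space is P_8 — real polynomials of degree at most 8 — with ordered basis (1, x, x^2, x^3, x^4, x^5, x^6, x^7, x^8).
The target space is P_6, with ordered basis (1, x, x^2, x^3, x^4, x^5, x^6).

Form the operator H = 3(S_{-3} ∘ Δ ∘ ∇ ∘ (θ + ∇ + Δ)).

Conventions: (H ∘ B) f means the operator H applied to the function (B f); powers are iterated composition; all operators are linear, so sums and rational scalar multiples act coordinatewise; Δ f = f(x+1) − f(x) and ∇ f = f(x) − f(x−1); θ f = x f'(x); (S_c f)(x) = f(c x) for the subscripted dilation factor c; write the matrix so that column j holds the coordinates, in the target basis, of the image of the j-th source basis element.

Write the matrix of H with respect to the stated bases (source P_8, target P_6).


the matrix is [[0, 0, 12, 36, 24, 180, 36, 756, 48]; [0, 0, 0, -162, -432, -450, -3240, -882, -18144]; [0, 0, 0, 0, 1296, 3240, 4860, 34020, 12096]; [0, 0, 0, 0, 0, -8100, -19440, -39690, -272160]; [0, 0, 0, 0, 0, 0, 43740, 102060, 272160]; [0, 0, 0, 0, 0, 0, 0, -214326, -489888]; [0, 0, 0, 0, 0, 0, 0, 0, 979776]] (rows listed top to bottom)

image of 1: 0
image of x: 0
image of x^2: 12
image of x^3: -162x + 36
image of x^4: 1296x^2 - 432x + 24
image of x^5: -8100x^3 + 3240x^2 - 450x + 180
image of x^6: 43740x^4 - 19440x^3 + 4860x^2 - 3240x + 36
image of x^7: -214326x^5 + 102060x^4 - 39690x^3 + 34020x^2 - 882x + 756
image of x^8: 979776x^6 - 489888x^5 + 272160x^4 - 272160x^3 + 12096x^2 - 18144x + 48
each image's coordinates form column j of the matrix
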